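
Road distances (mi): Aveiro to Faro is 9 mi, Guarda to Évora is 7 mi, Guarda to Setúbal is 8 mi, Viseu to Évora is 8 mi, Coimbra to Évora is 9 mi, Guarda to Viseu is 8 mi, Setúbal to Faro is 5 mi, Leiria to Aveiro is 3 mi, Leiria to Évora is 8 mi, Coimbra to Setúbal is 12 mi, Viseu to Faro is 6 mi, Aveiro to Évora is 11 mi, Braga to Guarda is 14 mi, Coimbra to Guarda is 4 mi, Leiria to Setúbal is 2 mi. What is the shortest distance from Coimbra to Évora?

Checking several routes:
Coimbra→Guarda→Évora: 4 + 7 = 11
Coimbra→Évora: 9
Coimbra→Guarda→Viseu→Évora: 4 + 8 + 8 = 20
The minimum is 9 mi.

9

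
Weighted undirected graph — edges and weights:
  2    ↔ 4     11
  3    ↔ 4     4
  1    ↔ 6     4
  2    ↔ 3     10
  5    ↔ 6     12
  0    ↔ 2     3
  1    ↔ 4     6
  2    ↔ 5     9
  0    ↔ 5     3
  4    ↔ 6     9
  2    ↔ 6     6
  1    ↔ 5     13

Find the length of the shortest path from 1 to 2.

Some routes from 1 to 2:
1→4→2: 6 + 11 = 17
1→4→3→2: 6 + 4 + 10 = 20
1→4→6→2: 6 + 9 + 6 = 21
1→5→0→2: 13 + 3 + 3 = 19
1→6→2: 4 + 6 = 10
The minimum is 10.

10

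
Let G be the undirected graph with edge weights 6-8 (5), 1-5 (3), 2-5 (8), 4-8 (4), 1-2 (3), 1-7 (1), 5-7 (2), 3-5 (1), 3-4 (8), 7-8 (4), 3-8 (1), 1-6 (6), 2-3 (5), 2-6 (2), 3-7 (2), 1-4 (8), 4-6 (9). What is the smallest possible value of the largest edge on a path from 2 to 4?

4

Some routes from 2 to 4:
2 - 1 - 7 - 3 - 8 - 4: max(3, 1, 2, 1, 4) = 4
2 - 1 - 7 - 5 - 3 - 8 - 4: max(3, 1, 2, 1, 1, 4) = 4
2 - 1 - 5 - 7 - 3 - 8 - 4: max(3, 3, 2, 2, 1, 4) = 4
2 - 1 - 7 - 8 - 4: max(3, 1, 4, 4) = 4
Best route has worst link 4.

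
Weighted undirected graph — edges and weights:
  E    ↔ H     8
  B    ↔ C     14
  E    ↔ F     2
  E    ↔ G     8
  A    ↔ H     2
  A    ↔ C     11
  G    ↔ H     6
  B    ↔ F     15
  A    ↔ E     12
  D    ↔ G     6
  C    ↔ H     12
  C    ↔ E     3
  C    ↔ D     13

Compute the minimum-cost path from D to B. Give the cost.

Comparing a few candidate routes:
D→G→H→E→F→B: 6 + 6 + 8 + 2 + 15 = 37
D→G→E→C→B: 6 + 8 + 3 + 14 = 31
D→C→B: 13 + 14 = 27
D→C→E→F→B: 13 + 3 + 2 + 15 = 33
D→G→E→F→B: 6 + 8 + 2 + 15 = 31
Best route has total 27.

27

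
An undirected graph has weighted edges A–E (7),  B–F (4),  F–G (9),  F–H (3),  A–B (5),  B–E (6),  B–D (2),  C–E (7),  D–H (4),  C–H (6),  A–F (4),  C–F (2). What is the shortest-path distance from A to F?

4

Comparing a few candidate routes:
A - F: 4
A - B - D - H - F: 5 + 2 + 4 + 3 = 14
A - B - F: 5 + 4 = 9
Best route has total 4.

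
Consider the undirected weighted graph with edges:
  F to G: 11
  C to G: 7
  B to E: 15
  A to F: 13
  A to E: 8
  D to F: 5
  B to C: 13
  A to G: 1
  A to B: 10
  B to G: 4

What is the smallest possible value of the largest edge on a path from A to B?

4

Comparing a few candidate routes:
A-F-G-B: max(13, 11, 4) = 13
A-G-B: max(1, 4) = 4
A-B: max(10) = 10
A-G-C-B: max(1, 7, 13) = 13
A-F-G-C-B: max(13, 11, 7, 13) = 13
Best route has worst link 4.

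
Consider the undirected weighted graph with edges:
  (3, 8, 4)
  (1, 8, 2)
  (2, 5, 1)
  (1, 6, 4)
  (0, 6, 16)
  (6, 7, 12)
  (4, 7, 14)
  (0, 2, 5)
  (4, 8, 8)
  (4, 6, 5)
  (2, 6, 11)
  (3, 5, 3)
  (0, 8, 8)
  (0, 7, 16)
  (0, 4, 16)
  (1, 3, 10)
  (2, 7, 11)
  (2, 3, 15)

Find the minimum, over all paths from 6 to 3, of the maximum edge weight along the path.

4

Checking several routes:
6-1-8-3: max(4, 2, 4) = 4
6-4-8-3: max(5, 8, 4) = 8
6-4-8-0-2-5-3: max(5, 8, 8, 5, 1, 3) = 8
6-1-8-0-2-5-3: max(4, 2, 8, 5, 1, 3) = 8
Best route has worst link 4.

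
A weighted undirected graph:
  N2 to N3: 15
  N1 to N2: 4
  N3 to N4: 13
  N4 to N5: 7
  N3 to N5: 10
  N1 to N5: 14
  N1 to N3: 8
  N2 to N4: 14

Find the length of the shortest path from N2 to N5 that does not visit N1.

Routes from N2 to N5 avoiding N1:
N2 -> N3 -> N4 -> N5: 15 + 13 + 7 = 35
N2 -> N4 -> N5: 14 + 7 = 21
N2 -> N3 -> N5: 15 + 10 = 25
N2 -> N4 -> N3 -> N5: 14 + 13 + 10 = 37
Shortest: 21.

21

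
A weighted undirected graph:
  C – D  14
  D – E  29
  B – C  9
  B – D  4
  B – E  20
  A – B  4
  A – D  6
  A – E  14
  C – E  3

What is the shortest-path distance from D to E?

16

Some routes from D to E:
D → A → E: 6 + 14 = 20
D → B → A → E: 4 + 4 + 14 = 22
D → C → E: 14 + 3 = 17
D → B → C → E: 4 + 9 + 3 = 16
Best route has total 16.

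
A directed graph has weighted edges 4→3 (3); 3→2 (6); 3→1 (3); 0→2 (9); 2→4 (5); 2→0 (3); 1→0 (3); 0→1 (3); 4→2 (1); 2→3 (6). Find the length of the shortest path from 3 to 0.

Paths from 3 to 0:
3→2→0: 6 + 3 = 9
3→1→0: 3 + 3 = 6
The minimum is 6.

6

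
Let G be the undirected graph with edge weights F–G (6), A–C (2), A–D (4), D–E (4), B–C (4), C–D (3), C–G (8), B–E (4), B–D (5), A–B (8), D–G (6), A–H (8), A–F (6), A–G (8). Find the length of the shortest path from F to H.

A few of the F→H routes:
F→G→A→H: 6 + 8 + 8 = 22
F→G→D→A→H: 6 + 6 + 4 + 8 = 24
F→A→H: 6 + 8 = 14
Best route has total 14.

14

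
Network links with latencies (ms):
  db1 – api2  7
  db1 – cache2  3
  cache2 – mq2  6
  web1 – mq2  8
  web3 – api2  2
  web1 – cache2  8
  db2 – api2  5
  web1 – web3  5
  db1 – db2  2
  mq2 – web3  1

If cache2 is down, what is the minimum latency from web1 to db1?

Candidate routes:
web1→mq2→web3→api2→db1: 8 + 1 + 2 + 7 = 18
web1→mq2→web3→api2→db2→db1: 8 + 1 + 2 + 5 + 2 = 18
web1→web3→api2→db2→db1: 5 + 2 + 5 + 2 = 14
web1→web3→api2→db1: 5 + 2 + 7 = 14
Shortest: 14 ms.

14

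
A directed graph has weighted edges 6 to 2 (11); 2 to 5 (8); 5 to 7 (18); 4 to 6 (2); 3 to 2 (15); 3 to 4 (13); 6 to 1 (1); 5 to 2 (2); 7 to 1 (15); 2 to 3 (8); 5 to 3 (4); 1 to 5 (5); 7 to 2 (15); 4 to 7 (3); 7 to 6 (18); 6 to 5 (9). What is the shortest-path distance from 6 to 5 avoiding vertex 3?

6

Candidate routes:
6 → 2 → 5: 11 + 8 = 19
6 → 1 → 5: 1 + 5 = 6
6 → 5: 9
Best route has total 6.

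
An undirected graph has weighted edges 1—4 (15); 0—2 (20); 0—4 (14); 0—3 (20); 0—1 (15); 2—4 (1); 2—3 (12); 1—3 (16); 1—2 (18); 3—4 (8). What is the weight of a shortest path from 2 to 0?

15

Comparing a few candidate routes:
2 → 4 → 3 → 0: 1 + 8 + 20 = 29
2 → 4 → 0: 1 + 14 = 15
2 → 4 → 1 → 0: 1 + 15 + 15 = 31
2 → 1 → 0: 18 + 15 = 33
2 → 3 → 0: 12 + 20 = 32
2 → 0: 20
Best route has total 15.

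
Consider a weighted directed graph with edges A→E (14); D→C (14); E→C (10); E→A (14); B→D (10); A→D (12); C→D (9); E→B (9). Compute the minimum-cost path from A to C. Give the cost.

Candidate routes:
A-E-B-D-C: 14 + 9 + 10 + 14 = 47
A-D-C: 12 + 14 = 26
A-E-C: 14 + 10 = 24
The minimum is 24.

24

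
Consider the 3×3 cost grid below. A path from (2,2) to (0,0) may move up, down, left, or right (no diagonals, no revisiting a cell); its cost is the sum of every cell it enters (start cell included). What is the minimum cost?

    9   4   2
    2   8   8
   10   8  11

Cheapest: r2c2 r1c2 r0c2 r0c1 r0c0
  11 + 8 + 2 + 4 + 9 = 34

34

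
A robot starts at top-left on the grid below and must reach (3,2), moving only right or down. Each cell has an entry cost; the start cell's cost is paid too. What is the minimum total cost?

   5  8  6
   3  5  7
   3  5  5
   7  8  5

26

Path r0c0 -> r1c0 -> r2c0 -> r2c1 -> r2c2 -> r3c2: 5 + 3 + 3 + 5 + 5 + 5 = 26.
(Top row then right column would cost 36.)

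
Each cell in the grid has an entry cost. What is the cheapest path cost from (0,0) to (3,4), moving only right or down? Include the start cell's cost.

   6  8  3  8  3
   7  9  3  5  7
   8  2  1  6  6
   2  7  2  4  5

32

Best path: (0,0) -> (0,1) -> (0,2) -> (1,2) -> (2,2) -> (3,2) -> (3,3) -> (3,4)
Cost: 6 + 8 + 3 + 3 + 1 + 2 + 4 + 5 = 32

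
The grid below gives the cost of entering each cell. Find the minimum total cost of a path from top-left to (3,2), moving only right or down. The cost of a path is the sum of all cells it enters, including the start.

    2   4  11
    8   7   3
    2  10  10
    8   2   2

One optimal route is r0c0→r1c0→r2c0→r3c0→r3c1→r3c2.
Its cost is 2 + 8 + 2 + 8 + 2 + 2 = 24.
For comparison, the top-then-right route costs 32.

24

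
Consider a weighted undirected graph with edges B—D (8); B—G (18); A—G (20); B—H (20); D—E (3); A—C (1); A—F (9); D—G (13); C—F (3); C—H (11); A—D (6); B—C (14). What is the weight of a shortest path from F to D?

10

Some routes from F to D:
F → C → A → D: 3 + 1 + 6 = 10
F → C → B → D: 3 + 14 + 8 = 25
F → A → D: 9 + 6 = 15
Shortest: 10.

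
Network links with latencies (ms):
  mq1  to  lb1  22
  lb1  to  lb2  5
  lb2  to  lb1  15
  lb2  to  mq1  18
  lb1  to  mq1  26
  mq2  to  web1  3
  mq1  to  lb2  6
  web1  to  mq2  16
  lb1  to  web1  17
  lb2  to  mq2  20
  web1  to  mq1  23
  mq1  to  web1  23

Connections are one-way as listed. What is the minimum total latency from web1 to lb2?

29

Routes from web1 to lb2:
web1-mq1-lb2: 23 + 6 = 29
web1-mq1-lb1-lb2: 23 + 22 + 5 = 50
Best route has total 29 ms.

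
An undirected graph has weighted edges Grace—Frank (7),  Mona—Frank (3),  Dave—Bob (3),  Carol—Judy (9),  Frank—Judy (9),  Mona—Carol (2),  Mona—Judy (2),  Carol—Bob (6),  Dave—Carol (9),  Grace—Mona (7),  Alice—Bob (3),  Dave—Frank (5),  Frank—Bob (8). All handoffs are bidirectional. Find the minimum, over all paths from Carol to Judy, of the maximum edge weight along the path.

2

Some routes from Carol to Judy:
Carol→Bob→Dave→Frank→Grace→Mona→Judy: max(6, 3, 5, 7, 7, 2) = 7
Carol→Bob→Frank→Grace→Mona→Judy: max(6, 8, 7, 7, 2) = 8
Carol→Mona→Frank→Judy: max(2, 3, 9) = 9
Carol→Mona→Judy: max(2, 2) = 2
Carol→Bob→Frank→Mona→Judy: max(6, 8, 3, 2) = 8
Carol→Bob→Dave→Frank→Mona→Judy: max(6, 3, 5, 3, 2) = 6
Best route has worst link 2.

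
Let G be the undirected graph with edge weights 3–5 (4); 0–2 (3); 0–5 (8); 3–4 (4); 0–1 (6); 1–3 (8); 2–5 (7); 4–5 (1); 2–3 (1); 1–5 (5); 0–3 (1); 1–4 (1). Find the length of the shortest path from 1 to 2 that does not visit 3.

9

Comparing a few candidate routes:
1 → 5 → 0 → 2: 5 + 8 + 3 = 16
1 → 4 → 5 → 0 → 2: 1 + 1 + 8 + 3 = 13
1 → 5 → 2: 5 + 7 = 12
1 → 4 → 5 → 2: 1 + 1 + 7 = 9
1 → 0 → 2: 6 + 3 = 9
Best route has total 9.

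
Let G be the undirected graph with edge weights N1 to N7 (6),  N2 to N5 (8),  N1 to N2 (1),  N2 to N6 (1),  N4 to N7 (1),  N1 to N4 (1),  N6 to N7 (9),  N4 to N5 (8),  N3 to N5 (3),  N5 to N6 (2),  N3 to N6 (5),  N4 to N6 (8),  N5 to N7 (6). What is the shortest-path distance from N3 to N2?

6

Checking several routes:
N3 -> N5 -> N6 -> N2: 3 + 2 + 1 = 6
N3 -> N6 -> N2: 5 + 1 = 6
N3 -> N5 -> N2: 3 + 8 = 11
N3 -> N5 -> N7 -> N4 -> N1 -> N2: 3 + 6 + 1 + 1 + 1 = 12
The minimum is 6.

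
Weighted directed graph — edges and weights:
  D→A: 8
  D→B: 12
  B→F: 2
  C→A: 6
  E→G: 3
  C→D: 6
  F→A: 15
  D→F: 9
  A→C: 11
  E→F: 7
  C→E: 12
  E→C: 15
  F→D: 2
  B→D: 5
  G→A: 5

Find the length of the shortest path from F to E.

33

Candidate routes:
F -> A -> C -> E: 15 + 11 + 12 = 38
F -> D -> A -> C -> E: 2 + 8 + 11 + 12 = 33
Best route has total 33.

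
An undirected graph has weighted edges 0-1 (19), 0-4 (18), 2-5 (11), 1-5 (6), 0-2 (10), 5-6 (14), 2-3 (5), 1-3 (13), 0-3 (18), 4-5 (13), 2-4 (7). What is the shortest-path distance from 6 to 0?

35

Comparing a few candidate routes:
6→5→4→2→0: 14 + 13 + 7 + 10 = 44
6→5→2→0: 14 + 11 + 10 = 35
6→5→1→0: 14 + 6 + 19 = 39
The minimum is 35.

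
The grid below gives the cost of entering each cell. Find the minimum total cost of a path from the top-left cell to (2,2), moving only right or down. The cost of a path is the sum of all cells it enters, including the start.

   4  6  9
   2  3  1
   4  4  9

19

Best path: r0c0 r1c0 r1c1 r1c2 r2c2
Cost: 4 + 2 + 3 + 1 + 9 = 19
(Top row then right column would cost 29.)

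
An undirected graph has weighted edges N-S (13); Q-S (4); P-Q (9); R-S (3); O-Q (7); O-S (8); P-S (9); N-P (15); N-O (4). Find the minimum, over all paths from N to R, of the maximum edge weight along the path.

7

A few of the N→R routes:
N→O→Q→P→S→R: max(4, 7, 9, 9, 3) = 9
N→O→Q→S→R: max(4, 7, 4, 3) = 7
N→S→R: max(13, 3) = 13
N→O→S→R: max(4, 8, 3) = 8
The minimum achievable maximum is 7.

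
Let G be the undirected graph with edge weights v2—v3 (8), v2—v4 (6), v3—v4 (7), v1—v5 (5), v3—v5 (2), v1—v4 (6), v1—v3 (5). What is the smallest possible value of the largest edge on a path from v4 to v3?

6

Routes from v4 to v3:
v4 → v3: max(7) = 7
v4 → v1 → v5 → v3: max(6, 5, 2) = 6
v4 → v2 → v3: max(6, 8) = 8
v4 → v1 → v3: max(6, 5) = 6
Smallest bottleneck: 6.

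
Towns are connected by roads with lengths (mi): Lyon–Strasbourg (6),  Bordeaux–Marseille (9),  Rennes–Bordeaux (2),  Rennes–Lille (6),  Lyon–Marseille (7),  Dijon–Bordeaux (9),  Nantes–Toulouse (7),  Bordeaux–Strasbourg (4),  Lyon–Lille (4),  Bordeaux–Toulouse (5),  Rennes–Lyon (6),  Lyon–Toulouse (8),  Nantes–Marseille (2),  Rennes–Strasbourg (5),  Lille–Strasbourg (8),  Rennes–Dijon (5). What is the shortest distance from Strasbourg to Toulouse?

Comparing a few candidate routes:
Strasbourg → Rennes → Bordeaux → Toulouse: 5 + 2 + 5 = 12
Strasbourg → Lyon → Toulouse: 6 + 8 = 14
Strasbourg → Lyon → Rennes → Bordeaux → Toulouse: 6 + 6 + 2 + 5 = 19
Strasbourg → Bordeaux → Toulouse: 4 + 5 = 9
Best route has total 9 mi.

9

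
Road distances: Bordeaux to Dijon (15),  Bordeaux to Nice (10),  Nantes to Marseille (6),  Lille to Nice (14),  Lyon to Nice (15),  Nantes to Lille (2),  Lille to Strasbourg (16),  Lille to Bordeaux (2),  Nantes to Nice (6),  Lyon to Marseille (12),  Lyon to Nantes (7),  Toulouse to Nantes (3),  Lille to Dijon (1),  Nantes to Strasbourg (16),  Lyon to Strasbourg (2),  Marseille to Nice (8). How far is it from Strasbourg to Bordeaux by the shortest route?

13

Checking several routes:
Strasbourg-Lyon-Marseille-Nantes-Lille-Bordeaux: 2 + 12 + 6 + 2 + 2 = 24
Strasbourg-Lyon-Nantes-Lille-Bordeaux: 2 + 7 + 2 + 2 = 13
Strasbourg-Nantes-Lille-Bordeaux: 16 + 2 + 2 = 20
Strasbourg-Lille-Bordeaux: 16 + 2 = 18
Best route has total 13.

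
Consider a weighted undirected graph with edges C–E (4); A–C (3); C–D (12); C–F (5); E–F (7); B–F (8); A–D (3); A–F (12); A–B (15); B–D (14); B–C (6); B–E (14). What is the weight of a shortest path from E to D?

10

Some routes from E to D:
E - F - C - A - D: 7 + 5 + 3 + 3 = 18
E - C - D: 4 + 12 = 16
E - C - B - D: 4 + 6 + 14 = 24
E - C - F - A - D: 4 + 5 + 12 + 3 = 24
E - F - A - D: 7 + 12 + 3 = 22
E - C - A - D: 4 + 3 + 3 = 10
Best route has total 10.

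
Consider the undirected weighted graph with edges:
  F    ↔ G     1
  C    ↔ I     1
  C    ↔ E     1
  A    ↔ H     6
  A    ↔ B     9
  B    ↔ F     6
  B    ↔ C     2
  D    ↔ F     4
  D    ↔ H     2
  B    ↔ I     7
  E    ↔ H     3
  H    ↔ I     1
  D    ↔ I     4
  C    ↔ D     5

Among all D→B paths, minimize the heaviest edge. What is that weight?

Comparing a few candidate routes:
D → H → E → C → B: max(2, 3, 1, 2) = 3
D → H → I → C → B: max(2, 1, 1, 2) = 2
D → I → H → E → C → B: max(4, 1, 3, 1, 2) = 4
D → I → C → B: max(4, 1, 2) = 4
D → C → B: max(5, 2) = 5
The minimum achievable maximum is 2.

2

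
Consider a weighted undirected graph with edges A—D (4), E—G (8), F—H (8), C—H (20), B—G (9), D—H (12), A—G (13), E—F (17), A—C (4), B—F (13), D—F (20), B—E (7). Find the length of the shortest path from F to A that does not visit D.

A few of the F→A routes:
F→B→G→A: 13 + 9 + 13 = 35
F→E→G→A: 17 + 8 + 13 = 38
F→H→C→A: 8 + 20 + 4 = 32
Best route has total 32.

32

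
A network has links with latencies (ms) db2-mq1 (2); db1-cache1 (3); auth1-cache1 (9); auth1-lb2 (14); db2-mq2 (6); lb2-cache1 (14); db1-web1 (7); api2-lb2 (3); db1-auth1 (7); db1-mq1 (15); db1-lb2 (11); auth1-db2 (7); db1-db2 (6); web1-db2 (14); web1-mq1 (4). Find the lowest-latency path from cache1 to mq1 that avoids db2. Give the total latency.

Checking several routes:
cache1-db1-mq1: 3 + 15 = 18
cache1-auth1-db1-web1-mq1: 9 + 7 + 7 + 4 = 27
cache1-db1-web1-mq1: 3 + 7 + 4 = 14
cache1-auth1-db1-mq1: 9 + 7 + 15 = 31
Best route has total 14 ms.

14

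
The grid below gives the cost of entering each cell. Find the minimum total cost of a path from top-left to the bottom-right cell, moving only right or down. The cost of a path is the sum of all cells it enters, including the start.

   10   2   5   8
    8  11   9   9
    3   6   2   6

Path [0,0]→[0,1]→[0,2]→[1,2]→[2,2]→[2,3]: 10 + 2 + 5 + 9 + 2 + 6 = 34.

34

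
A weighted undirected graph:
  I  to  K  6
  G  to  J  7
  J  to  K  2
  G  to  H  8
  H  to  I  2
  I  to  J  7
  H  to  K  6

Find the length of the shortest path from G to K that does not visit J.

Routes from G to K avoiding J:
G→H→I→K: 8 + 2 + 6 = 16
G→H→K: 8 + 6 = 14
Shortest: 14.

14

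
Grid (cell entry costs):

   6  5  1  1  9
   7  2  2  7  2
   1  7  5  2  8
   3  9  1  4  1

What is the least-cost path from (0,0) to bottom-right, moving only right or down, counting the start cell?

25

Path r0c0 → r0c1 → r0c2 → r1c2 → r2c2 → r3c2 → r3c3 → r3c4: 6 + 5 + 1 + 2 + 5 + 1 + 4 + 1 = 25.
For comparison, the top-then-right route costs 33.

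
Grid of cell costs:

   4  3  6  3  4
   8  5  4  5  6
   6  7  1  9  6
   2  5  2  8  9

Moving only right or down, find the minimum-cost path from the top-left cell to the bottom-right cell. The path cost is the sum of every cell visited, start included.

36

One optimal route is (0,0) (0,1) (1,1) (1,2) (2,2) (3,2) (3,3) (3,4).
Its cost is 4 + 3 + 5 + 4 + 1 + 2 + 8 + 9 = 36.
(Top row then right column would cost 41.)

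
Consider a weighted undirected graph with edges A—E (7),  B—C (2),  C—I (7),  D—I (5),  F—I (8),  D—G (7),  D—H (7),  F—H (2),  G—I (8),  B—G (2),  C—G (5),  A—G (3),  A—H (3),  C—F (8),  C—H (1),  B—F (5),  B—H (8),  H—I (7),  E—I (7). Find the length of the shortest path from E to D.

12

Some routes from E to D:
E-I-C-H-D: 7 + 7 + 1 + 7 = 22
E-A-G-D: 7 + 3 + 7 = 17
E-A-H-D: 7 + 3 + 7 = 17
E-I-H-D: 7 + 7 + 7 = 21
E-I-D: 7 + 5 = 12
Best route has total 12.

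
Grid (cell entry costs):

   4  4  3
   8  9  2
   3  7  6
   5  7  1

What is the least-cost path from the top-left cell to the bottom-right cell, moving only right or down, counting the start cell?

Take [0,0] -> [0,1] -> [0,2] -> [1,2] -> [2,2] -> [3,2] for a total of 4 + 4 + 3 + 2 + 6 + 1 = 20.

20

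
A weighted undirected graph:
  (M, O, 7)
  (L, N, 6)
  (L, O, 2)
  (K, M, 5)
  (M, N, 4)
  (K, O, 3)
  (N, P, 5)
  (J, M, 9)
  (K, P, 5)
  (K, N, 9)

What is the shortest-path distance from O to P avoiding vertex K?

Routes from O to P avoiding K:
O -> M -> N -> P: 7 + 4 + 5 = 16
O -> L -> N -> P: 2 + 6 + 5 = 13
Best route has total 13.

13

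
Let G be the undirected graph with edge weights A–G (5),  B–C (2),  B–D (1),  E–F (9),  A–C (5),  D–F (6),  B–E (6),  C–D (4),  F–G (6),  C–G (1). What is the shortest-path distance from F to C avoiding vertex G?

Routes from F to C avoiding G:
F→E→B→D→C: 9 + 6 + 1 + 4 = 20
F→D→B→C: 6 + 1 + 2 = 9
F→D→C: 6 + 4 = 10
F→E→B→C: 9 + 6 + 2 = 17
Best route has total 9.

9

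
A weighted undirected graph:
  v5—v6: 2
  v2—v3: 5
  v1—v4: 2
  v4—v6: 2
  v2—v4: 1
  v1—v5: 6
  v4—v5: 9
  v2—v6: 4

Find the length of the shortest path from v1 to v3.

8

A few of the v1→v3 routes:
v1 → v4 → v2 → v3: 2 + 1 + 5 = 8
v1 → v5 → v6 → v4 → v2 → v3: 6 + 2 + 2 + 1 + 5 = 16
v1 → v5 → v6 → v2 → v3: 6 + 2 + 4 + 5 = 17
v1 → v4 → v6 → v2 → v3: 2 + 2 + 4 + 5 = 13
The minimum is 8.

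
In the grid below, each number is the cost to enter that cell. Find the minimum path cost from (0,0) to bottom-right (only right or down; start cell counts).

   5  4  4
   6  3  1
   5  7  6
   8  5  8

One optimal route is [0,0] [0,1] [1,1] [1,2] [2,2] [3,2].
Its cost is 5 + 4 + 3 + 1 + 6 + 8 = 27.
For comparison, the top-then-right route costs 28.

27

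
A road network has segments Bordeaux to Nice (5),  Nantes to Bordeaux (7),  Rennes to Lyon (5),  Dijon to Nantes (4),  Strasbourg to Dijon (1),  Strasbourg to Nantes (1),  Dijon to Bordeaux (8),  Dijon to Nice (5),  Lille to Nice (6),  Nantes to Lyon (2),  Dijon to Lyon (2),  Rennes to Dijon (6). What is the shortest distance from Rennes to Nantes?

Checking several routes:
Rennes-Dijon-Strasbourg-Nantes: 6 + 1 + 1 = 8
Rennes-Lyon-Dijon-Strasbourg-Nantes: 5 + 2 + 1 + 1 = 9
Rennes-Lyon-Dijon-Nantes: 5 + 2 + 4 = 11
Rennes-Dijon-Lyon-Nantes: 6 + 2 + 2 = 10
Rennes-Lyon-Nantes: 5 + 2 = 7
Rennes-Dijon-Nantes: 6 + 4 = 10
The minimum is 7 km.

7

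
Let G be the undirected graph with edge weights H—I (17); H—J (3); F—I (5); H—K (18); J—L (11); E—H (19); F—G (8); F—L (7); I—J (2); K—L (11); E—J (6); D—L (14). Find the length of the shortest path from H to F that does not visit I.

21

Candidate routes:
H → J → L → F: 3 + 11 + 7 = 21
H → K → L → F: 18 + 11 + 7 = 36
H → E → J → L → F: 19 + 6 + 11 + 7 = 43
The minimum is 21.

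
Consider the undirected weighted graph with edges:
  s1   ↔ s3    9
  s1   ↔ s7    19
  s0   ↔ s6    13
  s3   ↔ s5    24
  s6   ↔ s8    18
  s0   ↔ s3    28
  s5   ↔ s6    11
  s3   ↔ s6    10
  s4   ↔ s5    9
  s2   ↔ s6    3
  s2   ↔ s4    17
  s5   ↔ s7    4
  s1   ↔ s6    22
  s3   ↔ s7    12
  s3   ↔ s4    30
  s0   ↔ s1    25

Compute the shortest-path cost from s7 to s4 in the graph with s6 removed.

Checking several routes:
s7-s3-s5-s4: 12 + 24 + 9 = 45
s7-s1-s3-s5-s4: 19 + 9 + 24 + 9 = 61
s7-s1-s3-s4: 19 + 9 + 30 = 58
s7-s5-s3-s4: 4 + 24 + 30 = 58
s7-s5-s4: 4 + 9 = 13
s7-s3-s4: 12 + 30 = 42
Shortest: 13.

13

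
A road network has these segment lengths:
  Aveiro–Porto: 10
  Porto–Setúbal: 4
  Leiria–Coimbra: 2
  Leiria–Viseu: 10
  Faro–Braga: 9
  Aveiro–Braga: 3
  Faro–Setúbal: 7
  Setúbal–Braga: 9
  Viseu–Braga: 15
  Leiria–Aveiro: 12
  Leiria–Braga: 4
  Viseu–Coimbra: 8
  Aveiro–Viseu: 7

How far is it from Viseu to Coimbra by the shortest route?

Comparing a few candidate routes:
Viseu -> Coimbra: 8
Viseu -> Braga -> Leiria -> Coimbra: 15 + 4 + 2 = 21
Viseu -> Aveiro -> Braga -> Leiria -> Coimbra: 7 + 3 + 4 + 2 = 16
Viseu -> Aveiro -> Leiria -> Coimbra: 7 + 12 + 2 = 21
Viseu -> Leiria -> Coimbra: 10 + 2 = 12
The minimum is 8.

8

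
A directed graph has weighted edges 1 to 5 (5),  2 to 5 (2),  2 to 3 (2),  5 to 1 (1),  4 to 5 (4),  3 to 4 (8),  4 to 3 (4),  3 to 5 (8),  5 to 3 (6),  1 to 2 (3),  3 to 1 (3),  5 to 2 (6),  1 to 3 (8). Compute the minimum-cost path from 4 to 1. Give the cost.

Checking several routes:
4-5-1: 4 + 1 = 5
4-3-5-1: 4 + 8 + 1 = 13
4-5-3-1: 4 + 6 + 3 = 13
4-3-1: 4 + 3 = 7
Best route has total 5.

5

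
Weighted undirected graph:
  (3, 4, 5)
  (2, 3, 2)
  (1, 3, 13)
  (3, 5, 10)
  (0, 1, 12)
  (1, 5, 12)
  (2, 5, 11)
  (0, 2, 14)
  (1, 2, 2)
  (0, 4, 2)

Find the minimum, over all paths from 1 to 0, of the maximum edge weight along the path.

5

Comparing a few candidate routes:
1-5-2-3-4-0: max(12, 11, 2, 5, 2) = 12
1-2-3-4-0: max(2, 2, 5, 2) = 5
1-2-5-3-4-0: max(2, 11, 10, 5, 2) = 11
1-5-3-4-0: max(12, 10, 5, 2) = 12
Best route has worst link 5.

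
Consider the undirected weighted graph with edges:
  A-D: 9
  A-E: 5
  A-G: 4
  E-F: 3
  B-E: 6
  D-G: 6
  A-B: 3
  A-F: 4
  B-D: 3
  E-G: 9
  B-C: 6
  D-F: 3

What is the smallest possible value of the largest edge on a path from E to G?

4

A few of the E→G routes:
E-F-D-G: max(3, 3, 6) = 6
E-F-A-B-D-G: max(3, 4, 3, 3, 6) = 6
E-F-A-G: max(3, 4, 4) = 4
E-A-G: max(5, 4) = 5
E-F-D-B-A-G: max(3, 3, 3, 3, 4) = 4
Best route has worst link 4.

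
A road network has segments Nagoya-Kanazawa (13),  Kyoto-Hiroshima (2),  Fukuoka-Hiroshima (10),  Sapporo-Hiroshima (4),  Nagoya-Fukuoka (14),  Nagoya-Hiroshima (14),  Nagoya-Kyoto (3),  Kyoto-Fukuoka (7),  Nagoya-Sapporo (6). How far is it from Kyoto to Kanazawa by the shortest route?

A few of the Kyoto→Kanazawa routes:
Kyoto - Fukuoka - Hiroshima - Sapporo - Nagoya - Kanazawa: 7 + 10 + 4 + 6 + 13 = 40
Kyoto - Hiroshima - Sapporo - Nagoya - Kanazawa: 2 + 4 + 6 + 13 = 25
Kyoto - Nagoya - Kanazawa: 3 + 13 = 16
Kyoto - Hiroshima - Fukuoka - Nagoya - Kanazawa: 2 + 10 + 14 + 13 = 39
Kyoto - Hiroshima - Nagoya - Kanazawa: 2 + 14 + 13 = 29
Kyoto - Fukuoka - Nagoya - Kanazawa: 7 + 14 + 13 = 34
The minimum is 16 mi.

16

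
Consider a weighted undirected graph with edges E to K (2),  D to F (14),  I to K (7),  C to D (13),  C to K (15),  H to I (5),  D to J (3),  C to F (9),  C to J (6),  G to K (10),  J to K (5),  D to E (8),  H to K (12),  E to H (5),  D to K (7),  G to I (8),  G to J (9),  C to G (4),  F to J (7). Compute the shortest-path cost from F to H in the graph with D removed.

19

A few of the F→H routes:
F - J - K - H: 7 + 5 + 12 = 24
F - J - K - I - H: 7 + 5 + 7 + 5 = 24
F - C - G - I - H: 9 + 4 + 8 + 5 = 26
F - J - K - E - H: 7 + 5 + 2 + 5 = 19
The minimum is 19.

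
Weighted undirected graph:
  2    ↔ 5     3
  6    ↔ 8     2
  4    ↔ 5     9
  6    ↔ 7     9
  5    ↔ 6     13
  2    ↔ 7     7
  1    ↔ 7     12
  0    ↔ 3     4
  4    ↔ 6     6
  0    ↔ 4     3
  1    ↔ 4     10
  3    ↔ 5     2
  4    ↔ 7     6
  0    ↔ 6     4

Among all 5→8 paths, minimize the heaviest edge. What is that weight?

Comparing a few candidate routes:
5 -> 2 -> 7 -> 4 -> 0 -> 6 -> 8: max(3, 7, 6, 3, 4, 2) = 7
5 -> 3 -> 0 -> 4 -> 6 -> 8: max(2, 4, 3, 6, 2) = 6
5 -> 2 -> 7 -> 4 -> 6 -> 8: max(3, 7, 6, 6, 2) = 7
5 -> 3 -> 0 -> 6 -> 8: max(2, 4, 4, 2) = 4
Smallest bottleneck: 4.

4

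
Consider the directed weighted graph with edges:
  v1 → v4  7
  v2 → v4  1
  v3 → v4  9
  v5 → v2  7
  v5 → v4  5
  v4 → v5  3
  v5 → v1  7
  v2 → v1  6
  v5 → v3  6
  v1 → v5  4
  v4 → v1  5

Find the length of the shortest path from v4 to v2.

Routes from v4 to v2:
v4 → v5 → v2: 3 + 7 = 10
v4 → v1 → v5 → v2: 5 + 4 + 7 = 16
Shortest: 10.

10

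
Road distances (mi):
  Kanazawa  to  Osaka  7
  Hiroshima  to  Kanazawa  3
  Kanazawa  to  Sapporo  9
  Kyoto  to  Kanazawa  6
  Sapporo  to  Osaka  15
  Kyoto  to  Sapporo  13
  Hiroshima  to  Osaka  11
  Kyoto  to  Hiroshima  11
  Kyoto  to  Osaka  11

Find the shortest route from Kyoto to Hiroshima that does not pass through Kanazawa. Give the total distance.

11

Paths from Kyoto to Hiroshima avoiding Kanazawa:
Kyoto - Sapporo - Osaka - Hiroshima: 13 + 15 + 11 = 39
Kyoto - Osaka - Hiroshima: 11 + 11 = 22
Kyoto - Hiroshima: 11
The minimum is 11 mi.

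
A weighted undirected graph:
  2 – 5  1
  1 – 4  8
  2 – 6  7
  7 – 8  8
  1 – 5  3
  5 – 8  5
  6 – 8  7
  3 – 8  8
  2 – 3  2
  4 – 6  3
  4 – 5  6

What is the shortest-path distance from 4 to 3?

Comparing a few candidate routes:
4-6-8-5-2-3: 3 + 7 + 5 + 1 + 2 = 18
4-1-5-2-3: 8 + 3 + 1 + 2 = 14
4-6-8-3: 3 + 7 + 8 = 18
4-5-8-3: 6 + 5 + 8 = 19
4-6-2-3: 3 + 7 + 2 = 12
4-5-2-3: 6 + 1 + 2 = 9
The minimum is 9.

9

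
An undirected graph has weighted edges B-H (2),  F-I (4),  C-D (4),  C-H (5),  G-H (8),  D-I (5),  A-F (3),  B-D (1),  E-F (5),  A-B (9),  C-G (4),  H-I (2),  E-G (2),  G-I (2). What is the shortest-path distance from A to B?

Comparing a few candidate routes:
A → B: 9
A → F → I → H → B: 3 + 4 + 2 + 2 = 11
A → F → I → D → B: 3 + 4 + 5 + 1 = 13
Shortest: 9.

9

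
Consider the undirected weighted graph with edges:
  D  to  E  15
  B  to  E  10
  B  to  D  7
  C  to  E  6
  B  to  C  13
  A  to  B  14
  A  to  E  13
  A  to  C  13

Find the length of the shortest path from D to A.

A few of the D→A routes:
D - E - A: 15 + 13 = 28
D - B - E - A: 7 + 10 + 13 = 30
D - B - A: 7 + 14 = 21
D - E - C - A: 15 + 6 + 13 = 34
D - B - C - A: 7 + 13 + 13 = 33
The minimum is 21.

21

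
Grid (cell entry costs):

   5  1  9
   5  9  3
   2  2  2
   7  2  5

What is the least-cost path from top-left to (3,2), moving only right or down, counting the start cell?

Take (0,0)→(1,0)→(2,0)→(2,1)→(2,2)→(3,2) for a total of 5 + 5 + 2 + 2 + 2 + 5 = 21.
For comparison, the top-then-right route costs 25.

21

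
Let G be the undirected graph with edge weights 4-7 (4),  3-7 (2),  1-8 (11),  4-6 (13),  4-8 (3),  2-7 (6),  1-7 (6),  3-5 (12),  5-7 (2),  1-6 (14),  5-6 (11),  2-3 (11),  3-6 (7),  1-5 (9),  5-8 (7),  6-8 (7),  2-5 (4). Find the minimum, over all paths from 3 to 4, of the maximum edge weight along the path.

Checking several routes:
3-6-8-5-2-7-4: max(7, 7, 7, 4, 6, 4) = 7
3-6-8-4: max(7, 7, 3) = 7
3-7-2-5-8-4: max(2, 6, 4, 7, 3) = 7
3-6-8-5-7-4: max(7, 7, 7, 2, 4) = 7
3-7-5-8-4: max(2, 2, 7, 3) = 7
3-7-4: max(2, 4) = 4
Best route has worst link 4.

4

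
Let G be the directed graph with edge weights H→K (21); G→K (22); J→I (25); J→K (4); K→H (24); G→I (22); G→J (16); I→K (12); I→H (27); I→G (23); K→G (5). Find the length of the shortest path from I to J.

33

Candidate routes:
I → K → G → J: 12 + 5 + 16 = 33
I → H → K → G → J: 27 + 21 + 5 + 16 = 69
I → G → J: 23 + 16 = 39
Shortest: 33.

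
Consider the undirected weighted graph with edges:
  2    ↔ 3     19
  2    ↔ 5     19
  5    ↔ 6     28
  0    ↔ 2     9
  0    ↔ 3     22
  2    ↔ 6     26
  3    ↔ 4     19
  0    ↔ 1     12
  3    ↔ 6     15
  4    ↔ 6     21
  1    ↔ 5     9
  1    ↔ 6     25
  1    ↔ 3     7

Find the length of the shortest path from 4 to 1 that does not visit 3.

Candidate routes:
4-6-2-0-1: 21 + 26 + 9 + 12 = 68
4-6-1: 21 + 25 = 46
4-6-2-5-1: 21 + 26 + 19 + 9 = 75
4-6-5-2-0-1: 21 + 28 + 19 + 9 + 12 = 89
4-6-5-1: 21 + 28 + 9 = 58
Shortest: 46.

46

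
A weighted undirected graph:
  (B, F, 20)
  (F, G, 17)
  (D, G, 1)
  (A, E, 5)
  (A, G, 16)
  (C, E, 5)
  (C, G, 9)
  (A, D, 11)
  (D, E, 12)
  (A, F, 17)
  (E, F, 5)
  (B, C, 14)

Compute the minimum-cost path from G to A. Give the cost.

Some routes from G to A:
G-D-E-A: 1 + 12 + 5 = 18
G-D-A: 1 + 11 = 12
G-A: 16
Best route has total 12.

12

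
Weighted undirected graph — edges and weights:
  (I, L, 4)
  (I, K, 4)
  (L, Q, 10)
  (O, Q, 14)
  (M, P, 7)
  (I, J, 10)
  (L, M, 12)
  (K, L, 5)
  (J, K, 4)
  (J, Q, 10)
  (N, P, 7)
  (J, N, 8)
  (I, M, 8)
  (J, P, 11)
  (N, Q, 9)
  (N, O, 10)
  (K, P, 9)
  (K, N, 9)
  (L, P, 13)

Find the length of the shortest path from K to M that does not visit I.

16

A few of the K→M routes:
K-J-P-M: 4 + 11 + 7 = 22
K-P-M: 9 + 7 = 16
K-L-M: 5 + 12 = 17
Shortest: 16.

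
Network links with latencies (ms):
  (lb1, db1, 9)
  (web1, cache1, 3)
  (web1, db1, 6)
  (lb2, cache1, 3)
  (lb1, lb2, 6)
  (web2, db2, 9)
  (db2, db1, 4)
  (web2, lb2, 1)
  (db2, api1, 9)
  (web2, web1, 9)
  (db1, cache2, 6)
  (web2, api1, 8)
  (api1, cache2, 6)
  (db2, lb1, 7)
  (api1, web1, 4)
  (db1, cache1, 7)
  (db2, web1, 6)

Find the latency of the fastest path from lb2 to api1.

Checking several routes:
lb2→cache1→db1→web1→api1: 3 + 7 + 6 + 4 = 20
lb2→cache1→web1→api1: 3 + 3 + 4 = 10
lb2→web2→api1: 1 + 8 = 9
lb2→web2→web1→api1: 1 + 9 + 4 = 14
lb2→web2→db2→web1→api1: 1 + 9 + 6 + 4 = 20
lb2→web2→db2→api1: 1 + 9 + 9 = 19
Shortest: 9 ms.

9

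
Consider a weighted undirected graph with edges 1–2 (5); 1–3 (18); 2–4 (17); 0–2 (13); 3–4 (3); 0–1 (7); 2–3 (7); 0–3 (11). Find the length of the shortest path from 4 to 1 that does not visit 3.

Paths from 4 to 1 avoiding 3:
4 -> 2 -> 1: 17 + 5 = 22
4 -> 2 -> 0 -> 1: 17 + 13 + 7 = 37
The minimum is 22.

22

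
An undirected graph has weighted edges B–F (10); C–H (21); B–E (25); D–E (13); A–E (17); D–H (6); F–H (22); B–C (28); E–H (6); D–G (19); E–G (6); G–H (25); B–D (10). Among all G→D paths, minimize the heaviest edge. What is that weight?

Comparing a few candidate routes:
G - E - D: max(6, 13) = 13
G - D: max(19) = 19
G - E - H - D: max(6, 6, 6) = 6
The minimum achievable maximum is 6.

6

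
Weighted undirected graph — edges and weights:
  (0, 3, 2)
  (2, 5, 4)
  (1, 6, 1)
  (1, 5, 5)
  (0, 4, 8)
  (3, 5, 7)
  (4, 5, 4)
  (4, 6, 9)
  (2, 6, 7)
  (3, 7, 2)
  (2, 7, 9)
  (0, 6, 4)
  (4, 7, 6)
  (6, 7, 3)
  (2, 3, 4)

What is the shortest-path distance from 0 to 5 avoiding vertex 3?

Some routes from 0 to 5 avoiding 3:
0 -> 6 -> 1 -> 5: 4 + 1 + 5 = 10
0 -> 6 -> 2 -> 5: 4 + 7 + 4 = 15
0 -> 4 -> 5: 8 + 4 = 12
0 -> 6 -> 7 -> 4 -> 5: 4 + 3 + 6 + 4 = 17
Shortest: 10.

10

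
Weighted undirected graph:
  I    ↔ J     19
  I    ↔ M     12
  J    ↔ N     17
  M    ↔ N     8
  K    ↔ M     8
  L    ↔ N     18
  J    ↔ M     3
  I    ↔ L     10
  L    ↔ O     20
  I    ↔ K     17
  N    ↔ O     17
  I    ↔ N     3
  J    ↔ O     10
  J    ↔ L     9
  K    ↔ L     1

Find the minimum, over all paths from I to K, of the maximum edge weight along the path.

8

A few of the I→K routes:
I -> M -> K: max(12, 8) = 12
I -> L -> J -> M -> K: max(10, 9, 3, 8) = 10
I -> M -> J -> L -> K: max(12, 3, 9, 1) = 12
I -> L -> K: max(10, 1) = 10
I -> N -> M -> K: max(3, 8, 8) = 8
I -> N -> M -> J -> L -> K: max(3, 8, 3, 9, 1) = 9
Smallest bottleneck: 8.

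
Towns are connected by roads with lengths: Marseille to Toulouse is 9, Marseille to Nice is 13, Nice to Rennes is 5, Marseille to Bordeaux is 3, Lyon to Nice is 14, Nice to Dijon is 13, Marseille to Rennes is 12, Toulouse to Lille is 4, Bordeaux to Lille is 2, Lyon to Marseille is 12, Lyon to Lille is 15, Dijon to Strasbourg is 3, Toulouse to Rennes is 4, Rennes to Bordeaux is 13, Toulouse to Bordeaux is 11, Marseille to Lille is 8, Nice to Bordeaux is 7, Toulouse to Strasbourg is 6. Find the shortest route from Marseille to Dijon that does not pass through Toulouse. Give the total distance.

23

Checking several routes:
Marseille - Rennes - Nice - Dijon: 12 + 5 + 13 = 30
Marseille - Bordeaux - Nice - Dijon: 3 + 7 + 13 = 23
Marseille - Nice - Dijon: 13 + 13 = 26
Marseille - Lille - Bordeaux - Nice - Dijon: 8 + 2 + 7 + 13 = 30
Best route has total 23.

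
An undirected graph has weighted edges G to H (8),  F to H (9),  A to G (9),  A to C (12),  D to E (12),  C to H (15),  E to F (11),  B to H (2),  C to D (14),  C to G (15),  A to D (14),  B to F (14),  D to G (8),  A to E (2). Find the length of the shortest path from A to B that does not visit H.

27

Checking several routes:
A - E - F - B: 2 + 11 + 14 = 27
A - G - D - E - F - B: 9 + 8 + 12 + 11 + 14 = 54
A - C - D - E - F - B: 12 + 14 + 12 + 11 + 14 = 63
A - C - G - D - E - F - B: 12 + 15 + 8 + 12 + 11 + 14 = 72
A - D - E - F - B: 14 + 12 + 11 + 14 = 51
Shortest: 27.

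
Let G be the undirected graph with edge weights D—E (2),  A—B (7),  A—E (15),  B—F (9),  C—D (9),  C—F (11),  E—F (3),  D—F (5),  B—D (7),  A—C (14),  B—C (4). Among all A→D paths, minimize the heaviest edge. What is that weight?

Some routes from A to D:
A - B - F - D: max(7, 9, 5) = 9
A - B - C - D: max(7, 4, 9) = 9
A - B - D: max(7, 7) = 7
A - B - F - E - D: max(7, 9, 3, 2) = 9
The minimum achievable maximum is 7.

7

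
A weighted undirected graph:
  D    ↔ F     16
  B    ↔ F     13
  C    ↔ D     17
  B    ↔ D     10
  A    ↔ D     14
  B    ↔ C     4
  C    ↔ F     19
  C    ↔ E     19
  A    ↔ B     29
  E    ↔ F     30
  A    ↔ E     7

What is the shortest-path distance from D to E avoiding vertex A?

33

Checking several routes:
D -> F -> B -> C -> E: 16 + 13 + 4 + 19 = 52
D -> B -> C -> E: 10 + 4 + 19 = 33
D -> F -> E: 16 + 30 = 46
D -> C -> E: 17 + 19 = 36
The minimum is 33.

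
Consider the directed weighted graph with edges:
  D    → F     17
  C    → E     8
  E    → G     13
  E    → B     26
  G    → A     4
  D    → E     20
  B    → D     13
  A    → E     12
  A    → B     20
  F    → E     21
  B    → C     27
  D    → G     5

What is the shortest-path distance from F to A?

Candidate routes:
F-E-G-A: 21 + 13 + 4 = 38
F-E-B-D-G-A: 21 + 26 + 13 + 5 + 4 = 69
Best route has total 38.

38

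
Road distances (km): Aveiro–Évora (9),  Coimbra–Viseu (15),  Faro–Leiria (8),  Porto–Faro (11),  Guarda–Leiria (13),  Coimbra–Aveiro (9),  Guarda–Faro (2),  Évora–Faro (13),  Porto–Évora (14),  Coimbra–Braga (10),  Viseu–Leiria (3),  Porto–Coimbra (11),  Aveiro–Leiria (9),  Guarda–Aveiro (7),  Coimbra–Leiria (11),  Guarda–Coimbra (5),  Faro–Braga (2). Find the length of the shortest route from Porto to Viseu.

22

A few of the Porto→Viseu routes:
Porto -> Coimbra -> Guarda -> Faro -> Leiria -> Viseu: 11 + 5 + 2 + 8 + 3 = 29
Porto -> Faro -> Guarda -> Leiria -> Viseu: 11 + 2 + 13 + 3 = 29
Porto -> Coimbra -> Leiria -> Viseu: 11 + 11 + 3 = 25
Porto -> Coimbra -> Viseu: 11 + 15 = 26
Porto -> Faro -> Leiria -> Viseu: 11 + 8 + 3 = 22
The minimum is 22 km.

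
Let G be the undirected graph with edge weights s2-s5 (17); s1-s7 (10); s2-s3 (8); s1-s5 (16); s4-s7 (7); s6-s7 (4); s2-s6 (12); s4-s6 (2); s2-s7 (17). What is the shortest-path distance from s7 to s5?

Paths from s7 to s5:
s7-s4-s6-s2-s5: 7 + 2 + 12 + 17 = 38
s7-s6-s2-s5: 4 + 12 + 17 = 33
s7-s2-s5: 17 + 17 = 34
s7-s1-s5: 10 + 16 = 26
Best route has total 26.

26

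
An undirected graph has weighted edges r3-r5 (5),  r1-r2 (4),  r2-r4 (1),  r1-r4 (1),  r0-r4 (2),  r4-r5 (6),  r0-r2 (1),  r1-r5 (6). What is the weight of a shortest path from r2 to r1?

Checking several routes:
r2→r4→r1: 1 + 1 = 2
r2→r1: 4
r2→r0→r4→r1: 1 + 2 + 1 = 4
Best route has total 2.

2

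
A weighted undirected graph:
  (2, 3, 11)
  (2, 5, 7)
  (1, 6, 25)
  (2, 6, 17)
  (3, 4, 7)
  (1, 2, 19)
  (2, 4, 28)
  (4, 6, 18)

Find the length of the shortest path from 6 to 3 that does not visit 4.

Routes from 6 to 3 avoiding 4:
6 -> 2 -> 3: 17 + 11 = 28
6 -> 1 -> 2 -> 3: 25 + 19 + 11 = 55
The minimum is 28.

28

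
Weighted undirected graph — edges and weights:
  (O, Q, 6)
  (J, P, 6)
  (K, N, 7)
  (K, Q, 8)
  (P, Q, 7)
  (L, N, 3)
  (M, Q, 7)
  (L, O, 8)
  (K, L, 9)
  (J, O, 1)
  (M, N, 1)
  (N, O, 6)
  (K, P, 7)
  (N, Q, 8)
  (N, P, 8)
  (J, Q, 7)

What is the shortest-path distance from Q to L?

11

Some routes from Q to L:
Q → M → N → L: 7 + 1 + 3 = 11
Q → O → L: 6 + 8 = 14
Q → N → L: 8 + 3 = 11
Best route has total 11.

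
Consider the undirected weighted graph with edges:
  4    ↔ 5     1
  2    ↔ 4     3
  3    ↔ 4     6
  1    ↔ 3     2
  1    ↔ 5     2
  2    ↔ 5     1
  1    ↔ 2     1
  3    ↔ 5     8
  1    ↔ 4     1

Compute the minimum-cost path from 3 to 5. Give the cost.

Comparing a few candidate routes:
3→1→5: 2 + 2 = 4
3→1→2→5: 2 + 1 + 1 = 4
3→1→4→5: 2 + 1 + 1 = 4
The minimum is 4.

4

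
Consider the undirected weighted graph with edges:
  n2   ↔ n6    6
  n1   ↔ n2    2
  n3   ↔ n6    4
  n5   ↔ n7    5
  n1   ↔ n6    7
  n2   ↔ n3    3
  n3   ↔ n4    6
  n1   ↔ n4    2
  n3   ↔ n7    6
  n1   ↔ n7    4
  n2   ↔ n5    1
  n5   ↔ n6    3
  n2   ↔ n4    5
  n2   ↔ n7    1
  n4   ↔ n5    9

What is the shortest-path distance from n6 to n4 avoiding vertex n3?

Comparing a few candidate routes:
n6 → n5 → n2 → n1 → n4: 3 + 1 + 2 + 2 = 8
n6 → n1 → n4: 7 + 2 = 9
n6 → n2 → n1 → n4: 6 + 2 + 2 = 10
n6 → n5 → n2 → n7 → n1 → n4: 3 + 1 + 1 + 4 + 2 = 11
n6 → n2 → n4: 6 + 5 = 11
n6 → n5 → n2 → n4: 3 + 1 + 5 = 9
Shortest: 8.

8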